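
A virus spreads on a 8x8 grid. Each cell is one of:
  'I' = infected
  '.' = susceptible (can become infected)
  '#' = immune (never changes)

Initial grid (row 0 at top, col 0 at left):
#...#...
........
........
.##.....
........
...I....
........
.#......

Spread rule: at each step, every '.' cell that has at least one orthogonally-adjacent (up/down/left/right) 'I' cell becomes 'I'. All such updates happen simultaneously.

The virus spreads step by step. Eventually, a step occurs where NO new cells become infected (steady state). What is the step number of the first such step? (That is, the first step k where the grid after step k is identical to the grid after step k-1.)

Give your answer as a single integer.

Answer: 10

Derivation:
Step 0 (initial): 1 infected
Step 1: +4 new -> 5 infected
Step 2: +8 new -> 13 infected
Step 3: +10 new -> 23 infected
Step 4: +10 new -> 33 infected
Step 5: +11 new -> 44 infected
Step 6: +7 new -> 51 infected
Step 7: +5 new -> 56 infected
Step 8: +2 new -> 58 infected
Step 9: +1 new -> 59 infected
Step 10: +0 new -> 59 infected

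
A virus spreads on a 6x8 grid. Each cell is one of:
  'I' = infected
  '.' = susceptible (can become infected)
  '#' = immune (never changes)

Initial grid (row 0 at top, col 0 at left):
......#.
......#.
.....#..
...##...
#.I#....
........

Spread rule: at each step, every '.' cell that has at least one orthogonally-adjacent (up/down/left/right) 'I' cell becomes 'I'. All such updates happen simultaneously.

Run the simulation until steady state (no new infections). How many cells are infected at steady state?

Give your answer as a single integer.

Step 0 (initial): 1 infected
Step 1: +3 new -> 4 infected
Step 2: +4 new -> 8 infected
Step 3: +6 new -> 14 infected
Step 4: +7 new -> 21 infected
Step 5: +6 new -> 27 infected
Step 6: +6 new -> 33 infected
Step 7: +3 new -> 36 infected
Step 8: +2 new -> 38 infected
Step 9: +1 new -> 39 infected
Step 10: +1 new -> 40 infected
Step 11: +1 new -> 41 infected
Step 12: +0 new -> 41 infected

Answer: 41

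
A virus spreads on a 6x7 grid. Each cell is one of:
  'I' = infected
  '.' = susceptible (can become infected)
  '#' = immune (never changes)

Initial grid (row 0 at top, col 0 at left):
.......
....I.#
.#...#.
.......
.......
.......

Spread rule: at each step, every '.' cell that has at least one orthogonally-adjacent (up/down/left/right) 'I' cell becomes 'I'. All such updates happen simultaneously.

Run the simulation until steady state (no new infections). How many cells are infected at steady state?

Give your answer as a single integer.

Step 0 (initial): 1 infected
Step 1: +4 new -> 5 infected
Step 2: +5 new -> 10 infected
Step 3: +7 new -> 17 infected
Step 4: +7 new -> 24 infected
Step 5: +8 new -> 32 infected
Step 6: +4 new -> 36 infected
Step 7: +2 new -> 38 infected
Step 8: +1 new -> 39 infected
Step 9: +0 new -> 39 infected

Answer: 39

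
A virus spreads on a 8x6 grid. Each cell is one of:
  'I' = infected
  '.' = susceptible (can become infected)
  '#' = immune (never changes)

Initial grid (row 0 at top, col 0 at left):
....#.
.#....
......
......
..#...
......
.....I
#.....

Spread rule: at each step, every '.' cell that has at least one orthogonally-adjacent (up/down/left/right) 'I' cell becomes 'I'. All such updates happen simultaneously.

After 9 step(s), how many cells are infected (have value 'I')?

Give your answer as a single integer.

Answer: 41

Derivation:
Step 0 (initial): 1 infected
Step 1: +3 new -> 4 infected
Step 2: +4 new -> 8 infected
Step 3: +5 new -> 13 infected
Step 4: +6 new -> 19 infected
Step 5: +6 new -> 25 infected
Step 6: +6 new -> 31 infected
Step 7: +4 new -> 35 infected
Step 8: +4 new -> 39 infected
Step 9: +2 new -> 41 infected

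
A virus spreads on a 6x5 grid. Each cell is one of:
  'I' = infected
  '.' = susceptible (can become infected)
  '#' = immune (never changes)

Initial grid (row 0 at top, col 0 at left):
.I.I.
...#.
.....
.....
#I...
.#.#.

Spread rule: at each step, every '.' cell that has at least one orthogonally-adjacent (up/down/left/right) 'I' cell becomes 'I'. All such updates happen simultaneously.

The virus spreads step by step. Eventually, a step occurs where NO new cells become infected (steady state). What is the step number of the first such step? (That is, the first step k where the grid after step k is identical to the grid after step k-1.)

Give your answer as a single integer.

Step 0 (initial): 3 infected
Step 1: +6 new -> 9 infected
Step 2: +8 new -> 17 infected
Step 3: +5 new -> 22 infected
Step 4: +3 new -> 25 infected
Step 5: +0 new -> 25 infected

Answer: 5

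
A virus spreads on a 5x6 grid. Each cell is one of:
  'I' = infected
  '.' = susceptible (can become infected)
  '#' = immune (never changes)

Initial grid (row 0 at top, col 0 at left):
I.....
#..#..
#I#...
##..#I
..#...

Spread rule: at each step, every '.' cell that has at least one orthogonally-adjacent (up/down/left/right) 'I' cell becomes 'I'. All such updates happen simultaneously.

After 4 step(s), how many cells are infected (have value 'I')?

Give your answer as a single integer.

Step 0 (initial): 3 infected
Step 1: +4 new -> 7 infected
Step 2: +5 new -> 12 infected
Step 3: +5 new -> 17 infected
Step 4: +2 new -> 19 infected

Answer: 19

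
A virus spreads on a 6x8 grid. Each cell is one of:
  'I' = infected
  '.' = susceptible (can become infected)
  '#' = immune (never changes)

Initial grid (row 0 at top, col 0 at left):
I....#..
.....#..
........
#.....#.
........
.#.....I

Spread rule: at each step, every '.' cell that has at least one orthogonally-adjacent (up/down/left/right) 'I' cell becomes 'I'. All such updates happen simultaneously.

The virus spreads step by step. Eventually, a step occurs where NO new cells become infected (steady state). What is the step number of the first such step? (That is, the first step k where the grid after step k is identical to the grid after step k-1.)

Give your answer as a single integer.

Answer: 8

Derivation:
Step 0 (initial): 2 infected
Step 1: +4 new -> 6 infected
Step 2: +6 new -> 12 infected
Step 3: +6 new -> 18 infected
Step 4: +9 new -> 27 infected
Step 5: +10 new -> 37 infected
Step 6: +5 new -> 42 infected
Step 7: +1 new -> 43 infected
Step 8: +0 new -> 43 infected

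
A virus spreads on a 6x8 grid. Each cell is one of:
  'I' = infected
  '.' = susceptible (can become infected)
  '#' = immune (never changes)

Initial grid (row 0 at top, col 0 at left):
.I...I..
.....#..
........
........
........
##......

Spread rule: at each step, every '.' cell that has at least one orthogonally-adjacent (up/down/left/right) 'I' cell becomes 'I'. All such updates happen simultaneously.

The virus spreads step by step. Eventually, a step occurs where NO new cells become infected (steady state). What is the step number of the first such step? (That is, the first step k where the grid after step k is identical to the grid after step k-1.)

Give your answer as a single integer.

Answer: 8

Derivation:
Step 0 (initial): 2 infected
Step 1: +5 new -> 7 infected
Step 2: +7 new -> 14 infected
Step 3: +7 new -> 21 infected
Step 4: +8 new -> 29 infected
Step 5: +7 new -> 36 infected
Step 6: +6 new -> 42 infected
Step 7: +3 new -> 45 infected
Step 8: +0 new -> 45 infected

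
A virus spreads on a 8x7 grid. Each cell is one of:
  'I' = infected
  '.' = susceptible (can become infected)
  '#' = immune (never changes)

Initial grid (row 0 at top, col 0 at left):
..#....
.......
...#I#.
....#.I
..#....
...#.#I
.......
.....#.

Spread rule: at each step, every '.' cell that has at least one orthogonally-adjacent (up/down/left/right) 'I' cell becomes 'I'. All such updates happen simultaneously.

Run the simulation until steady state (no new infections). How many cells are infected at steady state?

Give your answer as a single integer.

Step 0 (initial): 3 infected
Step 1: +5 new -> 8 infected
Step 2: +7 new -> 15 infected
Step 3: +6 new -> 21 infected
Step 4: +6 new -> 27 infected
Step 5: +7 new -> 34 infected
Step 6: +6 new -> 40 infected
Step 7: +5 new -> 45 infected
Step 8: +3 new -> 48 infected
Step 9: +0 new -> 48 infected

Answer: 48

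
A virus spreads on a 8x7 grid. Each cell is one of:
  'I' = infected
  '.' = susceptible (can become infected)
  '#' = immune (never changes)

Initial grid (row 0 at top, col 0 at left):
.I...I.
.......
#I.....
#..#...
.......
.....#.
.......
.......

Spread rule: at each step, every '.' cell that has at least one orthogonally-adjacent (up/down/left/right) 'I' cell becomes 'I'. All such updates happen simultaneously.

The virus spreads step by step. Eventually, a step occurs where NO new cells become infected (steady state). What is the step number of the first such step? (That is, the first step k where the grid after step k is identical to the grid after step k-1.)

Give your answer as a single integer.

Step 0 (initial): 3 infected
Step 1: +8 new -> 11 infected
Step 2: +9 new -> 20 infected
Step 3: +7 new -> 27 infected
Step 4: +7 new -> 34 infected
Step 5: +6 new -> 40 infected
Step 6: +5 new -> 45 infected
Step 7: +3 new -> 48 infected
Step 8: +3 new -> 51 infected
Step 9: +1 new -> 52 infected
Step 10: +0 new -> 52 infected

Answer: 10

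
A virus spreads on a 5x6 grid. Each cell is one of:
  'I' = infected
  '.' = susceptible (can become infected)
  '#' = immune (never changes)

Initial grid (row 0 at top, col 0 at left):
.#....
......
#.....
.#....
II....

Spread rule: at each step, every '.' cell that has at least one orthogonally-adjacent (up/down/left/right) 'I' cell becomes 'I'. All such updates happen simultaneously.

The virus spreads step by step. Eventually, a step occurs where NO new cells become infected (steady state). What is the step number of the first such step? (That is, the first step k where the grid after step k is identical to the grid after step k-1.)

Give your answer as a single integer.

Answer: 9

Derivation:
Step 0 (initial): 2 infected
Step 1: +2 new -> 4 infected
Step 2: +2 new -> 6 infected
Step 3: +3 new -> 9 infected
Step 4: +5 new -> 14 infected
Step 5: +5 new -> 19 infected
Step 6: +4 new -> 23 infected
Step 7: +3 new -> 26 infected
Step 8: +1 new -> 27 infected
Step 9: +0 new -> 27 infected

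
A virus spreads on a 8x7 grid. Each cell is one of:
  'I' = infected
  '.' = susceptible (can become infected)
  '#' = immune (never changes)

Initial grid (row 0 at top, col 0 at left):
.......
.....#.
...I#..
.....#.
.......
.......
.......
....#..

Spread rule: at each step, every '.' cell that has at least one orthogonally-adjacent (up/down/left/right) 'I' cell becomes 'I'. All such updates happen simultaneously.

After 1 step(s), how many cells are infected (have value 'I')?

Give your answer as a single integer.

Answer: 4

Derivation:
Step 0 (initial): 1 infected
Step 1: +3 new -> 4 infected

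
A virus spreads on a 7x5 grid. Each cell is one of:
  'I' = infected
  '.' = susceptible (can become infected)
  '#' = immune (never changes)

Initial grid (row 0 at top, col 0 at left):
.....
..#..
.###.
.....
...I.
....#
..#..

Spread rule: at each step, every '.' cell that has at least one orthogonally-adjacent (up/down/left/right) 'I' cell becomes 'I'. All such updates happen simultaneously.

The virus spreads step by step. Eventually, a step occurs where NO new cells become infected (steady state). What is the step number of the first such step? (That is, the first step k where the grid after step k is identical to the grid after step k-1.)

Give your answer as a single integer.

Answer: 9

Derivation:
Step 0 (initial): 1 infected
Step 1: +4 new -> 5 infected
Step 2: +5 new -> 10 infected
Step 3: +5 new -> 15 infected
Step 4: +4 new -> 19 infected
Step 5: +4 new -> 23 infected
Step 6: +2 new -> 25 infected
Step 7: +3 new -> 28 infected
Step 8: +1 new -> 29 infected
Step 9: +0 new -> 29 infected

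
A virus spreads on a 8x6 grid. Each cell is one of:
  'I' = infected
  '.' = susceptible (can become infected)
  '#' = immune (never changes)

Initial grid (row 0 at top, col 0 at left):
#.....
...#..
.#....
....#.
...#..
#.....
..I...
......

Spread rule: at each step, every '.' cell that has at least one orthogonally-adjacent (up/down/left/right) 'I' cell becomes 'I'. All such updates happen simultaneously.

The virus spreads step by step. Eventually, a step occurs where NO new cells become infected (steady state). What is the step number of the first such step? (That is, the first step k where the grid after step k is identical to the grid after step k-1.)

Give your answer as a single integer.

Answer: 10

Derivation:
Step 0 (initial): 1 infected
Step 1: +4 new -> 5 infected
Step 2: +7 new -> 12 infected
Step 3: +6 new -> 18 infected
Step 4: +7 new -> 25 infected
Step 5: +4 new -> 29 infected
Step 6: +5 new -> 34 infected
Step 7: +5 new -> 39 infected
Step 8: +2 new -> 41 infected
Step 9: +1 new -> 42 infected
Step 10: +0 new -> 42 infected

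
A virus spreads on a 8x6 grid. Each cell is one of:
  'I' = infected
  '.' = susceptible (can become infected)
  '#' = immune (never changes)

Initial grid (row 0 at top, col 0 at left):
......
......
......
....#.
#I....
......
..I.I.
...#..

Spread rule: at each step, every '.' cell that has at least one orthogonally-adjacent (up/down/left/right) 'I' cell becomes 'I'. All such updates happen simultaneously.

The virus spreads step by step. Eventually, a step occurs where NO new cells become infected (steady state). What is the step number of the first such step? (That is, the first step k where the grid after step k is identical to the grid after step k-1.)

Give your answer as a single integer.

Step 0 (initial): 3 infected
Step 1: +10 new -> 13 infected
Step 2: +11 new -> 24 infected
Step 3: +6 new -> 30 infected
Step 4: +5 new -> 35 infected
Step 5: +5 new -> 40 infected
Step 6: +3 new -> 43 infected
Step 7: +2 new -> 45 infected
Step 8: +0 new -> 45 infected

Answer: 8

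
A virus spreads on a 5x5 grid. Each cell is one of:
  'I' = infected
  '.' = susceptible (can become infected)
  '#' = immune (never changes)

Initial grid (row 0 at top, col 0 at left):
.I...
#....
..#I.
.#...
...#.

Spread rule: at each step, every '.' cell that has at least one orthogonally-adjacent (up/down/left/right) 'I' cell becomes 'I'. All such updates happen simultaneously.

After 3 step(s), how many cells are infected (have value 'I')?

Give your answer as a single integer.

Step 0 (initial): 2 infected
Step 1: +6 new -> 8 infected
Step 2: +6 new -> 14 infected
Step 3: +4 new -> 18 infected

Answer: 18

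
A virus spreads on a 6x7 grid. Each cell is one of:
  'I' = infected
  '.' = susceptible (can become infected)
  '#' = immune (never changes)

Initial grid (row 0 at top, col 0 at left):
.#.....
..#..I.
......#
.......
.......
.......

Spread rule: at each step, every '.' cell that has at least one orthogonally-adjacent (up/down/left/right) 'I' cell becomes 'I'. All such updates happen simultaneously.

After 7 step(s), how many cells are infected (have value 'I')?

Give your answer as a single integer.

Step 0 (initial): 1 infected
Step 1: +4 new -> 5 infected
Step 2: +5 new -> 10 infected
Step 3: +5 new -> 15 infected
Step 4: +6 new -> 21 infected
Step 5: +5 new -> 26 infected
Step 6: +5 new -> 31 infected
Step 7: +4 new -> 35 infected

Answer: 35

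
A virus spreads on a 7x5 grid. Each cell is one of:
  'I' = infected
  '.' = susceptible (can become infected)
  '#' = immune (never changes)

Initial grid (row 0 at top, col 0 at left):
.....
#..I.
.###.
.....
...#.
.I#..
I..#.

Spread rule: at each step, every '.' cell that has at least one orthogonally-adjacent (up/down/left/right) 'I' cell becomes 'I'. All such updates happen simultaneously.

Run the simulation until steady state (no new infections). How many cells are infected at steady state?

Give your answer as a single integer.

Answer: 28

Derivation:
Step 0 (initial): 3 infected
Step 1: +6 new -> 9 infected
Step 2: +8 new -> 17 infected
Step 3: +4 new -> 21 infected
Step 4: +4 new -> 25 infected
Step 5: +1 new -> 26 infected
Step 6: +2 new -> 28 infected
Step 7: +0 new -> 28 infected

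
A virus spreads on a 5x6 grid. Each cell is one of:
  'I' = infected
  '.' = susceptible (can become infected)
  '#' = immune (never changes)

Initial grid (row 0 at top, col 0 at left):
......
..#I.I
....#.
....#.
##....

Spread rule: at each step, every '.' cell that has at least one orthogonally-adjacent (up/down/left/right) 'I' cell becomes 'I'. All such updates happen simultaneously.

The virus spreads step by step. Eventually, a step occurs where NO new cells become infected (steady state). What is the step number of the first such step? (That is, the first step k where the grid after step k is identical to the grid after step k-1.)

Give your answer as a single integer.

Step 0 (initial): 2 infected
Step 1: +5 new -> 7 infected
Step 2: +5 new -> 12 infected
Step 3: +5 new -> 17 infected
Step 4: +6 new -> 23 infected
Step 5: +2 new -> 25 infected
Step 6: +0 new -> 25 infected

Answer: 6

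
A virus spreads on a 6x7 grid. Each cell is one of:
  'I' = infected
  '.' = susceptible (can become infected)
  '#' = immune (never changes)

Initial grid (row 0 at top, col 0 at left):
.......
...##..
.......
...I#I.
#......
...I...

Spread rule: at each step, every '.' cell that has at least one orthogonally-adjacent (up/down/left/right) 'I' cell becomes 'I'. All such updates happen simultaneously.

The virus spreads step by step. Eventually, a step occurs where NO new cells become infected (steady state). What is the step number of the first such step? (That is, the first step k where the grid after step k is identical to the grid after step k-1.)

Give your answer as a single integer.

Step 0 (initial): 3 infected
Step 1: +8 new -> 11 infected
Step 2: +10 new -> 21 infected
Step 3: +8 new -> 29 infected
Step 4: +5 new -> 34 infected
Step 5: +3 new -> 37 infected
Step 6: +1 new -> 38 infected
Step 7: +0 new -> 38 infected

Answer: 7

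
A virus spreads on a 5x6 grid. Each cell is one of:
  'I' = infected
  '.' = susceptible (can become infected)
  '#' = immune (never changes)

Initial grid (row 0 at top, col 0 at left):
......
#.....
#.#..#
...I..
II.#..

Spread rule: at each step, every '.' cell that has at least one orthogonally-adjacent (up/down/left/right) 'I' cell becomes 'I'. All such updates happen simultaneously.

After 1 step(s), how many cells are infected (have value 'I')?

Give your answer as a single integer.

Answer: 9

Derivation:
Step 0 (initial): 3 infected
Step 1: +6 new -> 9 infected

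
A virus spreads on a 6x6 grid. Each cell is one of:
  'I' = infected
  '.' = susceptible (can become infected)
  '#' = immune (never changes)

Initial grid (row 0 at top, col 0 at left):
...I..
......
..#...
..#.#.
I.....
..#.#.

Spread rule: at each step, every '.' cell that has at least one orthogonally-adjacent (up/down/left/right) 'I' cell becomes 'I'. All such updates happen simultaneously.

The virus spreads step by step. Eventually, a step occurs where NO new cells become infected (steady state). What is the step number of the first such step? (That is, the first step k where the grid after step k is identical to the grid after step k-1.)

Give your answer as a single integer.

Answer: 7

Derivation:
Step 0 (initial): 2 infected
Step 1: +6 new -> 8 infected
Step 2: +9 new -> 17 infected
Step 3: +8 new -> 25 infected
Step 4: +3 new -> 28 infected
Step 5: +2 new -> 30 infected
Step 6: +1 new -> 31 infected
Step 7: +0 new -> 31 infected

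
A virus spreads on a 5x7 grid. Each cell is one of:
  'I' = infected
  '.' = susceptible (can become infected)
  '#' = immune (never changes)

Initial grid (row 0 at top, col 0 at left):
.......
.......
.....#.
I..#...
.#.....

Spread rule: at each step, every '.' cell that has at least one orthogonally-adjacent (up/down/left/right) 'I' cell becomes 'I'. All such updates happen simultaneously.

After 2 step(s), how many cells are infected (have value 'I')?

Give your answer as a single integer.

Step 0 (initial): 1 infected
Step 1: +3 new -> 4 infected
Step 2: +3 new -> 7 infected

Answer: 7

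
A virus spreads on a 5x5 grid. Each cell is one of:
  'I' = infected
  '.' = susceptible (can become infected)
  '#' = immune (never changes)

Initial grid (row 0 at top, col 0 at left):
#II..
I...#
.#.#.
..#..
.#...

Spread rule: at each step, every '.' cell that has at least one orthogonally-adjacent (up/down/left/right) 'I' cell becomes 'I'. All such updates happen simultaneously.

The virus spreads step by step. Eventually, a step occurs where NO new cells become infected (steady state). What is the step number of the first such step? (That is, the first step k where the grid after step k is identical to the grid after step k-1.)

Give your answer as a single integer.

Step 0 (initial): 3 infected
Step 1: +4 new -> 7 infected
Step 2: +4 new -> 11 infected
Step 3: +2 new -> 13 infected
Step 4: +0 new -> 13 infected

Answer: 4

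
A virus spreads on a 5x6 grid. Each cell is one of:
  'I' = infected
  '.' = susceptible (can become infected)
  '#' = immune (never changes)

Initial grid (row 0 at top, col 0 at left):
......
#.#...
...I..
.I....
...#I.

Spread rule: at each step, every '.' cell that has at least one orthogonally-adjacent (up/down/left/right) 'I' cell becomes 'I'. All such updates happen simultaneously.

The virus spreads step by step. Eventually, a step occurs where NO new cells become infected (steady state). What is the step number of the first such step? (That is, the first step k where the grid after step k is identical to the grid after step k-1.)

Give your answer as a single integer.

Answer: 5

Derivation:
Step 0 (initial): 3 infected
Step 1: +10 new -> 13 infected
Step 2: +8 new -> 21 infected
Step 3: +4 new -> 25 infected
Step 4: +2 new -> 27 infected
Step 5: +0 new -> 27 infected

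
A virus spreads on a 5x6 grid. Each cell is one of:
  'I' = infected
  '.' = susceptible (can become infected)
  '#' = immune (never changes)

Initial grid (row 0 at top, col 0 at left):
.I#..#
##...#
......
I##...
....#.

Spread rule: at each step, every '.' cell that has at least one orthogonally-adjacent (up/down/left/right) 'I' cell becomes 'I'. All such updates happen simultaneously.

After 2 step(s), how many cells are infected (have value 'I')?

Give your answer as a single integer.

Answer: 7

Derivation:
Step 0 (initial): 2 infected
Step 1: +3 new -> 5 infected
Step 2: +2 new -> 7 infected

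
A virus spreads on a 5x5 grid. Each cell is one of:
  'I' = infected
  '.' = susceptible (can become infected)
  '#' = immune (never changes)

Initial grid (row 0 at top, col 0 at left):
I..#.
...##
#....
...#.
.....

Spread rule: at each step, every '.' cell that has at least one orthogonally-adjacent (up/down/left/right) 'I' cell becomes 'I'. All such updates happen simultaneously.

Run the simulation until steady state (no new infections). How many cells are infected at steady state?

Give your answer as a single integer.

Step 0 (initial): 1 infected
Step 1: +2 new -> 3 infected
Step 2: +2 new -> 5 infected
Step 3: +2 new -> 7 infected
Step 4: +2 new -> 9 infected
Step 5: +4 new -> 13 infected
Step 6: +3 new -> 16 infected
Step 7: +2 new -> 18 infected
Step 8: +1 new -> 19 infected
Step 9: +0 new -> 19 infected

Answer: 19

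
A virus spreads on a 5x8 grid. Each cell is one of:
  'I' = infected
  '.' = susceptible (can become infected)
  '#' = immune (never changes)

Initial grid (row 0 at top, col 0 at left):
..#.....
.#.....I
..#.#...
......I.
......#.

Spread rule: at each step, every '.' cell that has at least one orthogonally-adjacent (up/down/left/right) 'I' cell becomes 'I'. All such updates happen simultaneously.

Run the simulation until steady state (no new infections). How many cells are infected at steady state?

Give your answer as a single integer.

Step 0 (initial): 2 infected
Step 1: +6 new -> 8 infected
Step 2: +6 new -> 14 infected
Step 3: +4 new -> 18 infected
Step 4: +5 new -> 23 infected
Step 5: +4 new -> 27 infected
Step 6: +3 new -> 30 infected
Step 7: +2 new -> 32 infected
Step 8: +1 new -> 33 infected
Step 9: +1 new -> 34 infected
Step 10: +1 new -> 35 infected
Step 11: +0 new -> 35 infected

Answer: 35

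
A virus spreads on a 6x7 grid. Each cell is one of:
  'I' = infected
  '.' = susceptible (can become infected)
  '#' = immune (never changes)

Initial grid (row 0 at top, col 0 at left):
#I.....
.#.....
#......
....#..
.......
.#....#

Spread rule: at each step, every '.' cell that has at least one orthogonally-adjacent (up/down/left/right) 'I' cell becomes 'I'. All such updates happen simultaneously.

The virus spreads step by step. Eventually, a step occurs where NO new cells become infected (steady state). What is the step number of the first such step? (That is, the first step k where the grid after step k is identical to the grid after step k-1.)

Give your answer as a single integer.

Step 0 (initial): 1 infected
Step 1: +1 new -> 2 infected
Step 2: +2 new -> 4 infected
Step 3: +3 new -> 7 infected
Step 4: +5 new -> 12 infected
Step 5: +6 new -> 18 infected
Step 6: +6 new -> 24 infected
Step 7: +5 new -> 29 infected
Step 8: +4 new -> 33 infected
Step 9: +2 new -> 35 infected
Step 10: +0 new -> 35 infected

Answer: 10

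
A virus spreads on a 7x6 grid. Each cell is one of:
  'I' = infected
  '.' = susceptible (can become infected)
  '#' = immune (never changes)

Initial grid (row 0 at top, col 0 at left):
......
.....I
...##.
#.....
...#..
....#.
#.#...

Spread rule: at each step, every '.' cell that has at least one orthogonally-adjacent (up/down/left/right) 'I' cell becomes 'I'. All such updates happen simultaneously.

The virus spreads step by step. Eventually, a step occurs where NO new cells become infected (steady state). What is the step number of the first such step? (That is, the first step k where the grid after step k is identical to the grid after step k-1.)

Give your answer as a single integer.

Step 0 (initial): 1 infected
Step 1: +3 new -> 4 infected
Step 2: +3 new -> 7 infected
Step 3: +4 new -> 11 infected
Step 4: +6 new -> 17 infected
Step 5: +5 new -> 22 infected
Step 6: +5 new -> 27 infected
Step 7: +3 new -> 30 infected
Step 8: +3 new -> 33 infected
Step 9: +2 new -> 35 infected
Step 10: +0 new -> 35 infected

Answer: 10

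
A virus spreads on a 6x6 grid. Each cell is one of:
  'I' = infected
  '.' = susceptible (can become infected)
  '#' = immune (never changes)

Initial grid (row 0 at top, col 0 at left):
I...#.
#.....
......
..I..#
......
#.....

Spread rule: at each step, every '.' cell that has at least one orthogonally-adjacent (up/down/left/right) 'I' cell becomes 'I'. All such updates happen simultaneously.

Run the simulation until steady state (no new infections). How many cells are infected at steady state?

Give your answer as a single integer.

Answer: 32

Derivation:
Step 0 (initial): 2 infected
Step 1: +5 new -> 7 infected
Step 2: +10 new -> 17 infected
Step 3: +8 new -> 25 infected
Step 4: +4 new -> 29 infected
Step 5: +2 new -> 31 infected
Step 6: +1 new -> 32 infected
Step 7: +0 new -> 32 infected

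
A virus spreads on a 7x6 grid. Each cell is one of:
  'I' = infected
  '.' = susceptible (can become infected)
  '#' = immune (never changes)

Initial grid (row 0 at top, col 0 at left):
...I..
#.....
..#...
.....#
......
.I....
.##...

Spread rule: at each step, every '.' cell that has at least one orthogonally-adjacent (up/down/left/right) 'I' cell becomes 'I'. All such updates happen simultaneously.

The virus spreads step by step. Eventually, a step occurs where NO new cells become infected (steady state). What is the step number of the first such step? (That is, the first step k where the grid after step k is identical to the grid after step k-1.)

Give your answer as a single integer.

Step 0 (initial): 2 infected
Step 1: +6 new -> 8 infected
Step 2: +10 new -> 18 infected
Step 3: +11 new -> 29 infected
Step 4: +6 new -> 35 infected
Step 5: +2 new -> 37 infected
Step 6: +0 new -> 37 infected

Answer: 6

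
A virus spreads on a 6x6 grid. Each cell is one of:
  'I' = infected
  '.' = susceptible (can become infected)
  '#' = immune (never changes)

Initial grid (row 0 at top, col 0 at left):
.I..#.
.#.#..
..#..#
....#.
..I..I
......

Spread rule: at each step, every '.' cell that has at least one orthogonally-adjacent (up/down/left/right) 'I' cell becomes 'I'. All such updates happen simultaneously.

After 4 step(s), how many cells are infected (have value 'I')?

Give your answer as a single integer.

Step 0 (initial): 3 infected
Step 1: +9 new -> 12 infected
Step 2: +9 new -> 21 infected
Step 3: +5 new -> 26 infected
Step 4: +1 new -> 27 infected

Answer: 27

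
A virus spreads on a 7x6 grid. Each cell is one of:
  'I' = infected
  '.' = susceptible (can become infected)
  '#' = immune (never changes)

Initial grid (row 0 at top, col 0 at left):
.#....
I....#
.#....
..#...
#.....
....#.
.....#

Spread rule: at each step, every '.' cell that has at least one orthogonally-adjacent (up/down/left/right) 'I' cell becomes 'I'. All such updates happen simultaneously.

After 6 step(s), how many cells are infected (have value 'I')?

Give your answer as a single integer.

Answer: 26

Derivation:
Step 0 (initial): 1 infected
Step 1: +3 new -> 4 infected
Step 2: +2 new -> 6 infected
Step 3: +4 new -> 10 infected
Step 4: +4 new -> 14 infected
Step 5: +5 new -> 19 infected
Step 6: +7 new -> 26 infected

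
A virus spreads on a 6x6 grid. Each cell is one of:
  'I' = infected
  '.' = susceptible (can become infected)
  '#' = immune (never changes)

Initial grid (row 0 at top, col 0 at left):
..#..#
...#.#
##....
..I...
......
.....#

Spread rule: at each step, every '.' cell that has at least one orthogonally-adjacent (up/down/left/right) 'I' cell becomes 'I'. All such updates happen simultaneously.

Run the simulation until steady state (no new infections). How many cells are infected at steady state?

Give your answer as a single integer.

Answer: 29

Derivation:
Step 0 (initial): 1 infected
Step 1: +4 new -> 5 infected
Step 2: +7 new -> 12 infected
Step 3: +7 new -> 19 infected
Step 4: +7 new -> 26 infected
Step 5: +2 new -> 28 infected
Step 6: +1 new -> 29 infected
Step 7: +0 new -> 29 infected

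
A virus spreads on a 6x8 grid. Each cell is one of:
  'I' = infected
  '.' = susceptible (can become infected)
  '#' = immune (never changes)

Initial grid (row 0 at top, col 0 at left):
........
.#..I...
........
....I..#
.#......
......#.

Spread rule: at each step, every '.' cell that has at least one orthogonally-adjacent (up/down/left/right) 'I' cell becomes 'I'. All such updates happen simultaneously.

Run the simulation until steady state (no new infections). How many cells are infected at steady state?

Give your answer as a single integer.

Answer: 44

Derivation:
Step 0 (initial): 2 infected
Step 1: +7 new -> 9 infected
Step 2: +11 new -> 20 infected
Step 3: +10 new -> 30 infected
Step 4: +7 new -> 37 infected
Step 5: +5 new -> 42 infected
Step 6: +2 new -> 44 infected
Step 7: +0 new -> 44 infected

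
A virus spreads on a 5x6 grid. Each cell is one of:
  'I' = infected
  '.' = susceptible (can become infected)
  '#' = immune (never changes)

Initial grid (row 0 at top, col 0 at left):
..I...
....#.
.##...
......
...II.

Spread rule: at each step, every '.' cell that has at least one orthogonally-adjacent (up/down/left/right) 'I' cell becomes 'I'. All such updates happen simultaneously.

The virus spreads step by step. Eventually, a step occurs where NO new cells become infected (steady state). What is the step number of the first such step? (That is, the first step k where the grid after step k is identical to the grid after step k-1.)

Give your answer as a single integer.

Answer: 5

Derivation:
Step 0 (initial): 3 infected
Step 1: +7 new -> 10 infected
Step 2: +9 new -> 19 infected
Step 3: +5 new -> 24 infected
Step 4: +3 new -> 27 infected
Step 5: +0 new -> 27 infected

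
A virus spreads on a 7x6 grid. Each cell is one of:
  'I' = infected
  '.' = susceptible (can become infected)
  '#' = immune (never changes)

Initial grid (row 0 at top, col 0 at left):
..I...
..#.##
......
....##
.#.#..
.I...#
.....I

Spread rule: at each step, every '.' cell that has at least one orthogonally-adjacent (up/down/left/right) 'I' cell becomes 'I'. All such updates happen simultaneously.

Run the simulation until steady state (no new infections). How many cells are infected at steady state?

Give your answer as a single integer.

Step 0 (initial): 3 infected
Step 1: +6 new -> 9 infected
Step 2: +11 new -> 20 infected
Step 3: +7 new -> 27 infected
Step 4: +6 new -> 33 infected
Step 5: +1 new -> 34 infected
Step 6: +0 new -> 34 infected

Answer: 34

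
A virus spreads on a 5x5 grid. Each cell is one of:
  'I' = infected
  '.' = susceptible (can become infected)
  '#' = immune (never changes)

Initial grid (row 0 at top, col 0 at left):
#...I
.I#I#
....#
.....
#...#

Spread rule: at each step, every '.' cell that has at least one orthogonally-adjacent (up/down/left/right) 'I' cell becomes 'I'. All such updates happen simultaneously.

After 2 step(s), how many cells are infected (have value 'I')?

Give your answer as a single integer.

Answer: 13

Derivation:
Step 0 (initial): 3 infected
Step 1: +5 new -> 8 infected
Step 2: +5 new -> 13 infected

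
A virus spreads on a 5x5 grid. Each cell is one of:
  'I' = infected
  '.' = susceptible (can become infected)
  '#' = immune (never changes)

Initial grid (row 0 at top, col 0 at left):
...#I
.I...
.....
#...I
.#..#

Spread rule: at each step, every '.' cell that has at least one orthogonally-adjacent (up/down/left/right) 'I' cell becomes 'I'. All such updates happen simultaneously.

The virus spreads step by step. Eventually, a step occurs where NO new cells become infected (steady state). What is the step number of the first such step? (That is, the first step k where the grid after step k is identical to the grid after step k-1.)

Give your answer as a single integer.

Answer: 4

Derivation:
Step 0 (initial): 3 infected
Step 1: +7 new -> 10 infected
Step 2: +9 new -> 19 infected
Step 3: +1 new -> 20 infected
Step 4: +0 new -> 20 infected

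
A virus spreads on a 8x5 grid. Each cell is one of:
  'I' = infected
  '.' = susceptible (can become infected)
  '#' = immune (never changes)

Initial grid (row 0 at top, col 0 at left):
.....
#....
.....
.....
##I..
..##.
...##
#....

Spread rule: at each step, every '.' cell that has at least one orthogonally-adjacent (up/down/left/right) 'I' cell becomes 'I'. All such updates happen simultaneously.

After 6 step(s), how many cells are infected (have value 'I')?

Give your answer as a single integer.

Answer: 23

Derivation:
Step 0 (initial): 1 infected
Step 1: +2 new -> 3 infected
Step 2: +4 new -> 7 infected
Step 3: +6 new -> 13 infected
Step 4: +5 new -> 18 infected
Step 5: +3 new -> 21 infected
Step 6: +2 new -> 23 infected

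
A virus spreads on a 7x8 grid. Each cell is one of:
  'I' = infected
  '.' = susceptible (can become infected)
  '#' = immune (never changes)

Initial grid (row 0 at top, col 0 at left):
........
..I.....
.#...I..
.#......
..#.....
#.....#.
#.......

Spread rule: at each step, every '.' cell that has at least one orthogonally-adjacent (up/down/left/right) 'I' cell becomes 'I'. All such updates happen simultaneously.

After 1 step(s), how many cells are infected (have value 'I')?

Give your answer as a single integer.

Answer: 10

Derivation:
Step 0 (initial): 2 infected
Step 1: +8 new -> 10 infected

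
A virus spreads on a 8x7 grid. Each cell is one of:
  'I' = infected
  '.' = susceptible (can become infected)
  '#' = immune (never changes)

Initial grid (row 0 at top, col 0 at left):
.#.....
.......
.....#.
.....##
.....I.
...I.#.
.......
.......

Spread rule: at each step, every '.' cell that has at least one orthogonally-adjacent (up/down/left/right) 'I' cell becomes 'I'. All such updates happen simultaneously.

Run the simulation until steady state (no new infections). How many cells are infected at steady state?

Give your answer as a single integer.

Answer: 51

Derivation:
Step 0 (initial): 2 infected
Step 1: +6 new -> 8 infected
Step 2: +8 new -> 16 infected
Step 3: +10 new -> 26 infected
Step 4: +9 new -> 35 infected
Step 5: +7 new -> 42 infected
Step 6: +5 new -> 47 infected
Step 7: +3 new -> 50 infected
Step 8: +1 new -> 51 infected
Step 9: +0 new -> 51 infected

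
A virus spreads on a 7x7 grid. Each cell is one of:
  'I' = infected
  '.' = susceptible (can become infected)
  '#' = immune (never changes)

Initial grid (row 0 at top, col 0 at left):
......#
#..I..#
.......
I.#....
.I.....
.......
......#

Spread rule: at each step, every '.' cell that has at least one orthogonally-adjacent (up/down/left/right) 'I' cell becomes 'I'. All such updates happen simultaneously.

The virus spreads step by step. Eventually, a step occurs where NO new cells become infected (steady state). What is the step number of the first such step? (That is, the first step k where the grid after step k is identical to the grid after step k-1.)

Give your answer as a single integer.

Answer: 7

Derivation:
Step 0 (initial): 3 infected
Step 1: +9 new -> 12 infected
Step 2: +12 new -> 24 infected
Step 3: +8 new -> 32 infected
Step 4: +6 new -> 38 infected
Step 5: +4 new -> 42 infected
Step 6: +2 new -> 44 infected
Step 7: +0 new -> 44 infected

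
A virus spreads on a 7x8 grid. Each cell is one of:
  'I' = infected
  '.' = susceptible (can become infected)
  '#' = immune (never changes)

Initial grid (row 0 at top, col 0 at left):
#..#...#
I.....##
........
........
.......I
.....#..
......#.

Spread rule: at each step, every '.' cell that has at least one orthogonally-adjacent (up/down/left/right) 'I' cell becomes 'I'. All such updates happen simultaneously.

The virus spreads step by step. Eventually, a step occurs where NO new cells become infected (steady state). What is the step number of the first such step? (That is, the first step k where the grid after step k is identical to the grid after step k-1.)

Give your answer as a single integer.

Step 0 (initial): 2 infected
Step 1: +5 new -> 7 infected
Step 2: +9 new -> 16 infected
Step 3: +8 new -> 24 infected
Step 4: +9 new -> 33 infected
Step 5: +9 new -> 42 infected
Step 6: +5 new -> 47 infected
Step 7: +2 new -> 49 infected
Step 8: +0 new -> 49 infected

Answer: 8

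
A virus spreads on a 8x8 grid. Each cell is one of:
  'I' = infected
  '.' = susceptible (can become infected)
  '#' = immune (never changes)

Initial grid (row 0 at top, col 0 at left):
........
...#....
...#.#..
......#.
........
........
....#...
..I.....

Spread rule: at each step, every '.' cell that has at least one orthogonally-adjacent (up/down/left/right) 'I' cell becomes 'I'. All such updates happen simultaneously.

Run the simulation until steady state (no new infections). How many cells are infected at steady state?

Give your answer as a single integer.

Step 0 (initial): 1 infected
Step 1: +3 new -> 4 infected
Step 2: +5 new -> 9 infected
Step 3: +5 new -> 14 infected
Step 4: +7 new -> 21 infected
Step 5: +8 new -> 29 infected
Step 6: +7 new -> 36 infected
Step 7: +7 new -> 43 infected
Step 8: +5 new -> 48 infected
Step 9: +4 new -> 52 infected
Step 10: +3 new -> 55 infected
Step 11: +3 new -> 58 infected
Step 12: +1 new -> 59 infected
Step 13: +0 new -> 59 infected

Answer: 59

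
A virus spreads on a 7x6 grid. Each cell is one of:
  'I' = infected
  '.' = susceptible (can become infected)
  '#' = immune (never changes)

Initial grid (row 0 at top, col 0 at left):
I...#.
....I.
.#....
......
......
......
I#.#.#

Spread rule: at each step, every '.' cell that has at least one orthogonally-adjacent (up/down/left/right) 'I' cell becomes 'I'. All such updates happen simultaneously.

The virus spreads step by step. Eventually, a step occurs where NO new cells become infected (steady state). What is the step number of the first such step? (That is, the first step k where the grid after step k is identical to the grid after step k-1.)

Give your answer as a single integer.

Answer: 6

Derivation:
Step 0 (initial): 3 infected
Step 1: +6 new -> 9 infected
Step 2: +11 new -> 20 infected
Step 3: +7 new -> 27 infected
Step 4: +8 new -> 35 infected
Step 5: +2 new -> 37 infected
Step 6: +0 new -> 37 infected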